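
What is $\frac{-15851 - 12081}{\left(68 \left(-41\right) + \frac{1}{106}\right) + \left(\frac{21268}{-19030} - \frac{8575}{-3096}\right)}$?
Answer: $\frac{43610156742240}{4350302781107} \approx 10.025$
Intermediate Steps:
$\frac{-15851 - 12081}{\left(68 \left(-41\right) + \frac{1}{106}\right) + \left(\frac{21268}{-19030} - \frac{8575}{-3096}\right)} = - \frac{27932}{\left(-2788 + \frac{1}{106}\right) + \left(21268 \left(- \frac{1}{19030}\right) - - \frac{8575}{3096}\right)} = - \frac{27932}{- \frac{295527}{106} + \left(- \frac{10634}{9515} + \frac{8575}{3096}\right)} = - \frac{27932}{- \frac{295527}{106} + \frac{48668261}{29458440}} = - \frac{27932}{- \frac{4350302781107}{1561297320}} = \left(-27932\right) \left(- \frac{1561297320}{4350302781107}\right) = \frac{43610156742240}{4350302781107}$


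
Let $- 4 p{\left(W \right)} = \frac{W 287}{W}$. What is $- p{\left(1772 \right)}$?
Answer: $\frac{287}{4} \approx 71.75$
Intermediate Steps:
$p{\left(W \right)} = - \frac{287}{4}$ ($p{\left(W \right)} = - \frac{W 287 \frac{1}{W}}{4} = - \frac{287 W \frac{1}{W}}{4} = \left(- \frac{1}{4}\right) 287 = - \frac{287}{4}$)
$- p{\left(1772 \right)} = \left(-1\right) \left(- \frac{287}{4}\right) = \frac{287}{4}$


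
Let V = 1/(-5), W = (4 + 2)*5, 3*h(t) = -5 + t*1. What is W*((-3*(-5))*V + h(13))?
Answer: -10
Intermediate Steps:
h(t) = -5/3 + t/3 (h(t) = (-5 + t*1)/3 = (-5 + t)/3 = -5/3 + t/3)
W = 30 (W = 6*5 = 30)
V = -1/5 ≈ -0.20000
W*((-3*(-5))*V + h(13)) = 30*(-3*(-5)*(-1/5) + (-5/3 + (1/3)*13)) = 30*(15*(-1/5) + (-5/3 + 13/3)) = 30*(-3 + 8/3) = 30*(-1/3) = -10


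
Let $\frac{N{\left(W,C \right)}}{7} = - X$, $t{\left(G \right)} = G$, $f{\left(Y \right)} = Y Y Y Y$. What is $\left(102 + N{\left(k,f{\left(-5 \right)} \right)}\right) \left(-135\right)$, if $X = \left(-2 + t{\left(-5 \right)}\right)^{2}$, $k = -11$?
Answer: $32535$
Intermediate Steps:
$f{\left(Y \right)} = Y^{4}$ ($f{\left(Y \right)} = Y^{2} Y^{2} = Y^{4}$)
$X = 49$ ($X = \left(-2 - 5\right)^{2} = \left(-7\right)^{2} = 49$)
$N{\left(W,C \right)} = -343$ ($N{\left(W,C \right)} = 7 \left(\left(-1\right) 49\right) = 7 \left(-49\right) = -343$)
$\left(102 + N{\left(k,f{\left(-5 \right)} \right)}\right) \left(-135\right) = \left(102 - 343\right) \left(-135\right) = \left(-241\right) \left(-135\right) = 32535$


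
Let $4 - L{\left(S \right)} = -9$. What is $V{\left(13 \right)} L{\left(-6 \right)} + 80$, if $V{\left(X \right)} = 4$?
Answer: $132$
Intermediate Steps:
$L{\left(S \right)} = 13$ ($L{\left(S \right)} = 4 - -9 = 4 + 9 = 13$)
$V{\left(13 \right)} L{\left(-6 \right)} + 80 = 4 \cdot 13 + 80 = 52 + 80 = 132$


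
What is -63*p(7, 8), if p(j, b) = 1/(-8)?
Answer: 63/8 ≈ 7.8750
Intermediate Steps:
p(j, b) = -⅛
-63*p(7, 8) = -63*(-⅛) = 63/8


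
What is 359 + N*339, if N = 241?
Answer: 82058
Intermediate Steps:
359 + N*339 = 359 + 241*339 = 359 + 81699 = 82058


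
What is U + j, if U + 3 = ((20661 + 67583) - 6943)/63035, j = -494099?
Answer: -31145638269/63035 ≈ -4.9410e+5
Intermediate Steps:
U = -107804/63035 (U = -3 + ((20661 + 67583) - 6943)/63035 = -3 + (88244 - 6943)*(1/63035) = -3 + 81301*(1/63035) = -3 + 81301/63035 = -107804/63035 ≈ -1.7102)
U + j = -107804/63035 - 494099 = -31145638269/63035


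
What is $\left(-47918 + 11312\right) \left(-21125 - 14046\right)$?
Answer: $1287469626$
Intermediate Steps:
$\left(-47918 + 11312\right) \left(-21125 - 14046\right) = \left(-36606\right) \left(-35171\right) = 1287469626$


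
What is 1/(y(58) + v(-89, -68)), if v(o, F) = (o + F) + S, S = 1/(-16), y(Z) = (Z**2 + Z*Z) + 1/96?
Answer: 96/630811 ≈ 0.00015219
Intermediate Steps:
y(Z) = 1/96 + 2*Z**2 (y(Z) = (Z**2 + Z**2) + 1/96 = 2*Z**2 + 1/96 = 1/96 + 2*Z**2)
S = -1/16 ≈ -0.062500
v(o, F) = -1/16 + F + o (v(o, F) = (o + F) - 1/16 = (F + o) - 1/16 = -1/16 + F + o)
1/(y(58) + v(-89, -68)) = 1/((1/96 + 2*58**2) + (-1/16 - 68 - 89)) = 1/((1/96 + 2*3364) - 2513/16) = 1/((1/96 + 6728) - 2513/16) = 1/(645889/96 - 2513/16) = 1/(630811/96) = 96/630811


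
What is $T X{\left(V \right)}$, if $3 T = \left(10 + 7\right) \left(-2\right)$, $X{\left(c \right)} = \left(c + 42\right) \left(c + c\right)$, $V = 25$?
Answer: $- \frac{113900}{3} \approx -37967.0$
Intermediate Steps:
$X{\left(c \right)} = 2 c \left(42 + c\right)$ ($X{\left(c \right)} = \left(42 + c\right) 2 c = 2 c \left(42 + c\right)$)
$T = - \frac{34}{3}$ ($T = \frac{\left(10 + 7\right) \left(-2\right)}{3} = \frac{17 \left(-2\right)}{3} = \frac{1}{3} \left(-34\right) = - \frac{34}{3} \approx -11.333$)
$T X{\left(V \right)} = - \frac{34 \cdot 2 \cdot 25 \left(42 + 25\right)}{3} = - \frac{34 \cdot 2 \cdot 25 \cdot 67}{3} = \left(- \frac{34}{3}\right) 3350 = - \frac{113900}{3}$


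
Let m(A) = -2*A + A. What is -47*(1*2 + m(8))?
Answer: 282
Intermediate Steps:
m(A) = -A
-47*(1*2 + m(8)) = -47*(1*2 - 1*8) = -47*(2 - 8) = -47*(-6) = 282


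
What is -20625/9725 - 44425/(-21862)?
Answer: -754825/8504318 ≈ -0.088758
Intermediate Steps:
-20625/9725 - 44425/(-21862) = -20625*1/9725 - 44425*(-1/21862) = -825/389 + 44425/21862 = -754825/8504318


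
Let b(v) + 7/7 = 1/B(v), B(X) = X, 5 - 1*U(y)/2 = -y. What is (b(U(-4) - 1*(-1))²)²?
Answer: 16/81 ≈ 0.19753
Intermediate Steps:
U(y) = 10 + 2*y (U(y) = 10 - (-2)*y = 10 + 2*y)
b(v) = -1 + 1/v
(b(U(-4) - 1*(-1))²)² = (((1 - ((10 + 2*(-4)) - 1*(-1)))/((10 + 2*(-4)) - 1*(-1)))²)² = (((1 - ((10 - 8) + 1))/((10 - 8) + 1))²)² = (((1 - (2 + 1))/(2 + 1))²)² = (((1 - 1*3)/3)²)² = (((1 - 3)/3)²)² = (((⅓)*(-2))²)² = ((-⅔)²)² = (4/9)² = 16/81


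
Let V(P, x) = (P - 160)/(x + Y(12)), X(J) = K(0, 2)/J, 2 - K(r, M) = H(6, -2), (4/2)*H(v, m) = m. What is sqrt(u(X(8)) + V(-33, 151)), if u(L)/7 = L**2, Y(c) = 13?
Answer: I*sqrt(20705)/328 ≈ 0.4387*I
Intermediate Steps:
H(v, m) = m/2
K(r, M) = 3 (K(r, M) = 2 - (-2)/2 = 2 - 1*(-1) = 2 + 1 = 3)
X(J) = 3/J
u(L) = 7*L**2
V(P, x) = (-160 + P)/(13 + x) (V(P, x) = (P - 160)/(x + 13) = (-160 + P)/(13 + x))
sqrt(u(X(8)) + V(-33, 151)) = sqrt(7*(3/8)**2 + (-160 - 33)/(13 + 151)) = sqrt(7*(3*(1/8))**2 - 193/164) = sqrt(7*(3/8)**2 + (1/164)*(-193)) = sqrt(7*(9/64) - 193/164) = sqrt(63/64 - 193/164) = sqrt(-505/2624) = I*sqrt(20705)/328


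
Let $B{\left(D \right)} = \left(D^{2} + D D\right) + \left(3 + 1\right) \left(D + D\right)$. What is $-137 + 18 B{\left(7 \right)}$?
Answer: $2635$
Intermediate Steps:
$B{\left(D \right)} = 2 D^{2} + 8 D$ ($B{\left(D \right)} = \left(D^{2} + D^{2}\right) + 4 \cdot 2 D = 2 D^{2} + 8 D$)
$-137 + 18 B{\left(7 \right)} = -137 + 18 \cdot 2 \cdot 7 \left(4 + 7\right) = -137 + 18 \cdot 2 \cdot 7 \cdot 11 = -137 + 18 \cdot 154 = -137 + 2772 = 2635$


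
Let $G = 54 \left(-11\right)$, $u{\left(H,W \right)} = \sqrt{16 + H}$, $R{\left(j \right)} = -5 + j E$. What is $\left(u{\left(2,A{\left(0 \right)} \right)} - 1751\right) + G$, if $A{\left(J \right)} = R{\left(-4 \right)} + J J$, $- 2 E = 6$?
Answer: $-2345 + 3 \sqrt{2} \approx -2340.8$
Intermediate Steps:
$E = -3$ ($E = \left(- \frac{1}{2}\right) 6 = -3$)
$R{\left(j \right)} = -5 - 3 j$ ($R{\left(j \right)} = -5 + j \left(-3\right) = -5 - 3 j$)
$A{\left(J \right)} = 7 + J^{2}$ ($A{\left(J \right)} = \left(-5 - -12\right) + J J = \left(-5 + 12\right) + J^{2} = 7 + J^{2}$)
$G = -594$
$\left(u{\left(2,A{\left(0 \right)} \right)} - 1751\right) + G = \left(\sqrt{16 + 2} - 1751\right) - 594 = \left(\sqrt{18} - 1751\right) - 594 = \left(3 \sqrt{2} - 1751\right) - 594 = \left(-1751 + 3 \sqrt{2}\right) - 594 = -2345 + 3 \sqrt{2}$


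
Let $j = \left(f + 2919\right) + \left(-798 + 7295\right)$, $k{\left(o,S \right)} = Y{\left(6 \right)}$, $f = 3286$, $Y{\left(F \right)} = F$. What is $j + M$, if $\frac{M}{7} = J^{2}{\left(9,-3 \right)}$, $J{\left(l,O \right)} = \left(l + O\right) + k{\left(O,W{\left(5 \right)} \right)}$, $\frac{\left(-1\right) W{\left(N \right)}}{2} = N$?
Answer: $13710$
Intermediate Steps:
$W{\left(N \right)} = - 2 N$
$k{\left(o,S \right)} = 6$
$J{\left(l,O \right)} = 6 + O + l$ ($J{\left(l,O \right)} = \left(l + O\right) + 6 = \left(O + l\right) + 6 = 6 + O + l$)
$j = 12702$ ($j = \left(3286 + 2919\right) + \left(-798 + 7295\right) = 6205 + 6497 = 12702$)
$M = 1008$ ($M = 7 \left(6 - 3 + 9\right)^{2} = 7 \cdot 12^{2} = 7 \cdot 144 = 1008$)
$j + M = 12702 + 1008 = 13710$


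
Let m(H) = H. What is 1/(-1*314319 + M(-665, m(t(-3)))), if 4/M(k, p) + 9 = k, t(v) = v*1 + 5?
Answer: -337/105925505 ≈ -3.1815e-6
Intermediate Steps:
t(v) = 5 + v (t(v) = v + 5 = 5 + v)
M(k, p) = 4/(-9 + k)
1/(-1*314319 + M(-665, m(t(-3)))) = 1/(-1*314319 + 4/(-9 - 665)) = 1/(-314319 + 4/(-674)) = 1/(-314319 + 4*(-1/674)) = 1/(-314319 - 2/337) = 1/(-105925505/337) = -337/105925505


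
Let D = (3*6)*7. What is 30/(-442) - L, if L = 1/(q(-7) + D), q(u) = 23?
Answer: -2456/32929 ≈ -0.074585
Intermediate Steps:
D = 126 (D = 18*7 = 126)
L = 1/149 (L = 1/(23 + 126) = 1/149 ≈ 0.0067114)
30/(-442) - L = 30/(-442) - 1*1/149 = 30*(-1/442) - 1/149 = -15/221 - 1/149 = -2456/32929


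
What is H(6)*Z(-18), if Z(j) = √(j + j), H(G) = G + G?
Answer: 72*I ≈ 72.0*I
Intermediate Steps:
H(G) = 2*G
Z(j) = √2*√j (Z(j) = √(2*j) = √2*√j)
H(6)*Z(-18) = (2*6)*(√2*√(-18)) = 12*(√2*(3*I*√2)) = 12*(6*I) = 72*I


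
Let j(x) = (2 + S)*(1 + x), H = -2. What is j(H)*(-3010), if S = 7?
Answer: 27090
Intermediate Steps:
j(x) = 9 + 9*x (j(x) = (2 + 7)*(1 + x) = 9*(1 + x) = 9 + 9*x)
j(H)*(-3010) = (9 + 9*(-2))*(-3010) = (9 - 18)*(-3010) = -9*(-3010) = 27090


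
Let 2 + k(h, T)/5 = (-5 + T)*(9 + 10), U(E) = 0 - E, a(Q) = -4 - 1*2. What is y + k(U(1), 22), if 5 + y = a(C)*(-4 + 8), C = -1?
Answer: 1576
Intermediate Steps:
a(Q) = -6 (a(Q) = -4 - 2 = -6)
U(E) = -E
k(h, T) = -485 + 95*T (k(h, T) = -10 + 5*((-5 + T)*(9 + 10)) = -10 + 5*((-5 + T)*19) = -10 + 5*(-95 + 19*T) = -10 + (-475 + 95*T) = -485 + 95*T)
y = -29 (y = -5 - 6*(-4 + 8) = -5 - 6*4 = -5 - 24 = -29)
y + k(U(1), 22) = -29 + (-485 + 95*22) = -29 + (-485 + 2090) = -29 + 1605 = 1576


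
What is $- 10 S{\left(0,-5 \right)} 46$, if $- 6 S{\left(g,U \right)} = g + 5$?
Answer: $\frac{1150}{3} \approx 383.33$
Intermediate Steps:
$S{\left(g,U \right)} = - \frac{5}{6} - \frac{g}{6}$ ($S{\left(g,U \right)} = - \frac{g + 5}{6} = - \frac{5 + g}{6} = - \frac{5}{6} - \frac{g}{6}$)
$- 10 S{\left(0,-5 \right)} 46 = - 10 \left(- \frac{5}{6} - 0\right) 46 = - 10 \left(- \frac{5}{6} + 0\right) 46 = \left(-10\right) \left(- \frac{5}{6}\right) 46 = \frac{25}{3} \cdot 46 = \frac{1150}{3}$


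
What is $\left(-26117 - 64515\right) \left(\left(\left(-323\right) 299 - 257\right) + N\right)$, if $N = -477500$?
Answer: $52053039088$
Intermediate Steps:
$\left(-26117 - 64515\right) \left(\left(\left(-323\right) 299 - 257\right) + N\right) = \left(-26117 - 64515\right) \left(\left(\left(-323\right) 299 - 257\right) - 477500\right) = - 90632 \left(\left(-96577 - 257\right) - 477500\right) = - 90632 \left(-96834 - 477500\right) = \left(-90632\right) \left(-574334\right) = 52053039088$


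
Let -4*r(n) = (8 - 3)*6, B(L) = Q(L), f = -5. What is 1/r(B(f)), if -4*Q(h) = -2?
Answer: -2/15 ≈ -0.13333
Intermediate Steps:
Q(h) = ½ (Q(h) = -¼*(-2) = ½)
B(L) = ½
r(n) = -15/2 (r(n) = -(8 - 3)*6/4 = -5*6/4 = -¼*30 = -15/2)
1/r(B(f)) = 1/(-15/2) = -2/15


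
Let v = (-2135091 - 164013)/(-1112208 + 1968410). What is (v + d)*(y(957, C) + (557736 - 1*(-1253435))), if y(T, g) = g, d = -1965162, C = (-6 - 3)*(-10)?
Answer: -1523793895501618554/428101 ≈ -3.5594e+12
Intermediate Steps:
C = 90 (C = -9*(-10) = 90)
v = -1149552/428101 (v = -2299104/856202 = -2299104*1/856202 = -1149552/428101 ≈ -2.6852)
(v + d)*(y(957, C) + (557736 - 1*(-1253435))) = (-1149552/428101 - 1965162)*(90 + (557736 - 1*(-1253435))) = -841288966914*(90 + (557736 + 1253435))/428101 = -841288966914*(90 + 1811171)/428101 = -841288966914/428101*1811261 = -1523793895501618554/428101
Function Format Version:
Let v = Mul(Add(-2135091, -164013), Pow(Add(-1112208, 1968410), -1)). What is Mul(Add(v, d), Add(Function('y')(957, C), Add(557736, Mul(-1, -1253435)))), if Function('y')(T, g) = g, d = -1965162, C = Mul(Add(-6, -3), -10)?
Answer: Rational(-1523793895501618554, 428101) ≈ -3.5594e+12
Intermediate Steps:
C = 90 (C = Mul(-9, -10) = 90)
v = Rational(-1149552, 428101) (v = Mul(-2299104, Pow(856202, -1)) = Mul(-2299104, Rational(1, 856202)) = Rational(-1149552, 428101) ≈ -2.6852)
Mul(Add(v, d), Add(Function('y')(957, C), Add(557736, Mul(-1, -1253435)))) = Mul(Add(Rational(-1149552, 428101), -1965162), Add(90, Add(557736, Mul(-1, -1253435)))) = Mul(Rational(-841288966914, 428101), Add(90, Add(557736, 1253435))) = Mul(Rational(-841288966914, 428101), Add(90, 1811171)) = Mul(Rational(-841288966914, 428101), 1811261) = Rational(-1523793895501618554, 428101)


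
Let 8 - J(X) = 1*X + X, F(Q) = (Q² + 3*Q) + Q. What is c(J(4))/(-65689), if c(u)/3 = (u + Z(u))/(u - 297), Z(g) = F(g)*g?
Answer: 0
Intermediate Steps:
F(Q) = Q² + 4*Q
Z(g) = g²*(4 + g) (Z(g) = (g*(4 + g))*g = g²*(4 + g))
J(X) = 8 - 2*X (J(X) = 8 - (1*X + X) = 8 - (X + X) = 8 - 2*X)
c(u) = 3*(u + u²*(4 + u))/(-297 + u) (c(u) = 3*((u + u²*(4 + u))/(u - 297)) = 3*((u + u²*(4 + u))/(-297 + u)) = 3*(u + u²*(4 + u))/(-297 + u))
c(J(4))/(-65689) = (3*(8 - 2*4)*(1 + (8 - 2*4)*(4 + (8 - 2*4)))/(-297 + (8 - 2*4)))/(-65689) = (3*(8 - 8)*(1 + (8 - 8)*(4 + (8 - 8)))/(-297 + (8 - 8)))*(-1/65689) = (3*0*(1 + 0*(4 + 0))/(-297 + 0))*(-1/65689) = (3*0*(1 + 0*4)/(-297))*(-1/65689) = (3*0*(-1/297)*(1 + 0))*(-1/65689) = (3*0*(-1/297)*1)*(-1/65689) = 0*(-1/65689) = 0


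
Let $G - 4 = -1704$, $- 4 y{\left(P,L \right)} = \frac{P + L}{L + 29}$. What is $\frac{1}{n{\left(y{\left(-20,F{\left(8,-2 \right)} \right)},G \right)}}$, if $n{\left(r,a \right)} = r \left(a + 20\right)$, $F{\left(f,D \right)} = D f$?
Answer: $- \frac{13}{15120} \approx -0.00085979$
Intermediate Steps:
$y{\left(P,L \right)} = - \frac{L + P}{4 \left(29 + L\right)}$ ($y{\left(P,L \right)} = - \frac{\left(P + L\right) \frac{1}{L + 29}}{4} = - \frac{\left(L + P\right) \frac{1}{29 + L}}{4} = - \frac{\frac{1}{29 + L} \left(L + P\right)}{4} = - \frac{L + P}{4 \left(29 + L\right)}$)
$G = -1700$ ($G = 4 - 1704 = -1700$)
$n{\left(r,a \right)} = r \left(20 + a\right)$
$\frac{1}{n{\left(y{\left(-20,F{\left(8,-2 \right)} \right)},G \right)}} = \frac{1}{\frac{- \left(-2\right) 8 - -20}{4 \left(29 - 16\right)} \left(20 - 1700\right)} = \frac{1}{\frac{\left(-1\right) \left(-16\right) + 20}{4 \left(29 - 16\right)} \left(-1680\right)} = \frac{1}{\frac{16 + 20}{4 \cdot 13} \left(-1680\right)} = \frac{1}{\frac{1}{4} \cdot \frac{1}{13} \cdot 36 \left(-1680\right)} = \frac{1}{\frac{9}{13} \left(-1680\right)} = \frac{1}{- \frac{15120}{13}} = - \frac{13}{15120}$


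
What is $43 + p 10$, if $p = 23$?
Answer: $273$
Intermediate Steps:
$43 + p 10 = 43 + 23 \cdot 10 = 43 + 230 = 273$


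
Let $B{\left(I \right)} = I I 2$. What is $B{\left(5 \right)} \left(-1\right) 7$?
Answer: $-350$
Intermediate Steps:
$B{\left(I \right)} = 2 I^{2}$ ($B{\left(I \right)} = I^{2} \cdot 2 = 2 I^{2}$)
$B{\left(5 \right)} \left(-1\right) 7 = 2 \cdot 5^{2} \left(-1\right) 7 = 2 \cdot 25 \left(-1\right) 7 = 50 \left(-1\right) 7 = \left(-50\right) 7 = -350$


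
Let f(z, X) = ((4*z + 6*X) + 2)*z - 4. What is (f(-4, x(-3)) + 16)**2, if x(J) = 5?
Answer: 2704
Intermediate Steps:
f(z, X) = -4 + z*(2 + 4*z + 6*X) (f(z, X) = (2 + 4*z + 6*X)*z - 4 = z*(2 + 4*z + 6*X) - 4 = -4 + z*(2 + 4*z + 6*X))
(f(-4, x(-3)) + 16)**2 = ((-4 + 2*(-4) + 4*(-4)**2 + 6*5*(-4)) + 16)**2 = ((-4 - 8 + 4*16 - 120) + 16)**2 = ((-4 - 8 + 64 - 120) + 16)**2 = (-68 + 16)**2 = (-52)**2 = 2704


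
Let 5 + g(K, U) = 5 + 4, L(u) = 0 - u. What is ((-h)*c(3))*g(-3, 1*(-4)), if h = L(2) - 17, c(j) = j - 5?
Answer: -152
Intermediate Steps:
c(j) = -5 + j
L(u) = -u
g(K, U) = 4 (g(K, U) = -5 + (5 + 4) = -5 + 9 = 4)
h = -19 (h = -1*2 - 17 = -2 - 17 = -19)
((-h)*c(3))*g(-3, 1*(-4)) = ((-1*(-19))*(-5 + 3))*4 = (19*(-2))*4 = -38*4 = -152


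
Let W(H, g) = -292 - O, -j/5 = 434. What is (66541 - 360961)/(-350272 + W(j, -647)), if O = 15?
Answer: 294420/350579 ≈ 0.83981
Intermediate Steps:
j = -2170 (j = -5*434 = -2170)
W(H, g) = -307 (W(H, g) = -292 - 1*15 = -292 - 15 = -307)
(66541 - 360961)/(-350272 + W(j, -647)) = (66541 - 360961)/(-350272 - 307) = -294420/(-350579) = -294420*(-1/350579) = 294420/350579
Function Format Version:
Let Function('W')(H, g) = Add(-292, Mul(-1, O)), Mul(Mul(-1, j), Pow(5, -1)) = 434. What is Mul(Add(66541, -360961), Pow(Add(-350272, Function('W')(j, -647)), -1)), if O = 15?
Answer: Rational(294420, 350579) ≈ 0.83981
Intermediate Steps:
j = -2170 (j = Mul(-5, 434) = -2170)
Function('W')(H, g) = -307 (Function('W')(H, g) = Add(-292, Mul(-1, 15)) = Add(-292, -15) = -307)
Mul(Add(66541, -360961), Pow(Add(-350272, Function('W')(j, -647)), -1)) = Mul(Add(66541, -360961), Pow(Add(-350272, -307), -1)) = Mul(-294420, Pow(-350579, -1)) = Mul(-294420, Rational(-1, 350579)) = Rational(294420, 350579)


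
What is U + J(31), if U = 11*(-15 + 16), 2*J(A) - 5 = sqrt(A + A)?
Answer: 27/2 + sqrt(62)/2 ≈ 17.437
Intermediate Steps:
J(A) = 5/2 + sqrt(2)*sqrt(A)/2 (J(A) = 5/2 + sqrt(A + A)/2 = 5/2 + sqrt(2*A)/2 = 5/2 + (sqrt(2)*sqrt(A))/2 = 5/2 + sqrt(2)*sqrt(A)/2)
U = 11 (U = 11*1 = 11)
U + J(31) = 11 + (5/2 + sqrt(2)*sqrt(31)/2) = 11 + (5/2 + sqrt(62)/2) = 27/2 + sqrt(62)/2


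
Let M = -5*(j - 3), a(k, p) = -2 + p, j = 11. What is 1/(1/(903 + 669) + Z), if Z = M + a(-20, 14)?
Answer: -1572/44015 ≈ -0.035715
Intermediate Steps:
M = -40 (M = -5*(11 - 3) = -5*8 = -40)
Z = -28 (Z = -40 + (-2 + 14) = -40 + 12 = -28)
1/(1/(903 + 669) + Z) = 1/(1/(903 + 669) - 28) = 1/(1/1572 - 28) = 1/(-44015/1572) = -1572/44015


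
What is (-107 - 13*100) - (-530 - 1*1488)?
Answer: 611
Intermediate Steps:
(-107 - 13*100) - (-530 - 1*1488) = (-107 - 1300) - (-530 - 1488) = -1407 - 1*(-2018) = -1407 + 2018 = 611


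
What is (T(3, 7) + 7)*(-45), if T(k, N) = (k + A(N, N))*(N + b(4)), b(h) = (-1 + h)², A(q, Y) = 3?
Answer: -4635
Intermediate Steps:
T(k, N) = (3 + k)*(9 + N) (T(k, N) = (k + 3)*(N + (-1 + 4)²) = (3 + k)*(N + 3²) = (3 + k)*(N + 9) = (3 + k)*(9 + N))
(T(3, 7) + 7)*(-45) = ((27 + 3*7 + 9*3 + 7*3) + 7)*(-45) = ((27 + 21 + 27 + 21) + 7)*(-45) = (96 + 7)*(-45) = 103*(-45) = -4635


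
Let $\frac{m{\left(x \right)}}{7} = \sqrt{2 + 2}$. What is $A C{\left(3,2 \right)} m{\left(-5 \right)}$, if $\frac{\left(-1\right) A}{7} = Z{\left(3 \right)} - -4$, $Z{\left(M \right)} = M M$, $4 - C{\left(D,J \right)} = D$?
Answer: $-1274$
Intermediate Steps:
$m{\left(x \right)} = 14$ ($m{\left(x \right)} = 7 \sqrt{2 + 2} = 7 \sqrt{4} = 7 \cdot 2 = 14$)
$C{\left(D,J \right)} = 4 - D$
$Z{\left(M \right)} = M^{2}$
$A = -91$ ($A = - 7 \left(3^{2} - -4\right) = - 7 \left(9 + 4\right) = \left(-7\right) 13 = -91$)
$A C{\left(3,2 \right)} m{\left(-5 \right)} = - 91 \left(4 - 3\right) 14 = \left(-91\right) 1 \cdot 14 = \left(-91\right) 14 = -1274$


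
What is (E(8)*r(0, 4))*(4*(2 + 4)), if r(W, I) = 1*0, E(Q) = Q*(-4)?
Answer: 0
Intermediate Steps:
E(Q) = -4*Q
r(W, I) = 0
(E(8)*r(0, 4))*(4*(2 + 4)) = (-4*8*0)*(4*(2 + 4)) = (-32*0)*(4*6) = 0*24 = 0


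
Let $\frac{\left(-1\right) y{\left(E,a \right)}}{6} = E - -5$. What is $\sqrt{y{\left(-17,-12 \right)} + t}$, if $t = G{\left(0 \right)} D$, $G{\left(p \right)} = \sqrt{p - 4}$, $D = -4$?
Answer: $2 \sqrt{18 - 2 i} \approx 8.4983 - 0.47068 i$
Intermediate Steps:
$G{\left(p \right)} = \sqrt{-4 + p}$
$y{\left(E,a \right)} = -30 - 6 E$ ($y{\left(E,a \right)} = - 6 \left(E - -5\right) = - 6 \left(E + 5\right) = - 6 \left(5 + E\right) = -30 - 6 E$)
$t = - 8 i$ ($t = \sqrt{-4 + 0} \left(-4\right) = \sqrt{-4} \left(-4\right) = 2 i \left(-4\right) = - 8 i \approx - 8.0 i$)
$\sqrt{y{\left(-17,-12 \right)} + t} = \sqrt{\left(-30 - -102\right) - 8 i} = \sqrt{\left(-30 + 102\right) - 8 i} = \sqrt{72 - 8 i}$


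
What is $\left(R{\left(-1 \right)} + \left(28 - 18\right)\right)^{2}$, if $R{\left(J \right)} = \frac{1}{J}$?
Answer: $81$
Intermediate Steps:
$\left(R{\left(-1 \right)} + \left(28 - 18\right)\right)^{2} = \left(\frac{1}{-1} + \left(28 - 18\right)\right)^{2} = \left(-1 + 10\right)^{2} = 9^{2} = 81$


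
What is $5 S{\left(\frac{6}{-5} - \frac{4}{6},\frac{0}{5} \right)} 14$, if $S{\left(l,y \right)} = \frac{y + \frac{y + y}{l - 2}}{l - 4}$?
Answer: $0$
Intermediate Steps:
$S{\left(l,y \right)} = \frac{y + \frac{2 y}{-2 + l}}{-4 + l}$
$5 S{\left(\frac{6}{-5} - \frac{4}{6},\frac{0}{5} \right)} 14 = 5 \frac{\left(\frac{6}{-5} - \frac{4}{6}\right) \frac{0}{5}}{8 + \left(\frac{6}{-5} - \frac{4}{6}\right)^{2} - 6 \left(\frac{6}{-5} - \frac{4}{6}\right)} 14 = 5 \frac{\left(6 \left(- \frac{1}{5}\right) - \frac{2}{3}\right) 0 \cdot \frac{1}{5}}{8 + \left(6 \left(- \frac{1}{5}\right) - \frac{2}{3}\right)^{2} - 6 \left(6 \left(- \frac{1}{5}\right) - \frac{2}{3}\right)} 14 = 5 \left(- \frac{6}{5} - \frac{2}{3}\right) 0 \frac{1}{8 + \left(- \frac{6}{5} - \frac{2}{3}\right)^{2} - 6 \left(- \frac{6}{5} - \frac{2}{3}\right)} 14 = 5 \left(\left(- \frac{28}{15}\right) 0 \frac{1}{8 + \left(- \frac{28}{15}\right)^{2} - - \frac{56}{5}}\right) 14 = 5 \left(\left(- \frac{28}{15}\right) 0 \frac{1}{8 + \frac{784}{225} + \frac{56}{5}}\right) 14 = 5 \left(\left(- \frac{28}{15}\right) 0 \frac{1}{\frac{5104}{225}}\right) 14 = 5 \left(\left(- \frac{28}{15}\right) 0 \cdot \frac{225}{5104}\right) 14 = 5 \cdot 0 \cdot 14 = 0 \cdot 14 = 0$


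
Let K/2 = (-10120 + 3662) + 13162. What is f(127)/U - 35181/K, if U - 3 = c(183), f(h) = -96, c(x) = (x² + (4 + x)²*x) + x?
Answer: -37720121755/14375615136 ≈ -2.6239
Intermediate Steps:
c(x) = x + x² + x*(4 + x)² (c(x) = (x² + x*(4 + x)²) + x = x + x² + x*(4 + x)²)
U = 6433002 (U = 3 + 183*(1 + 183 + (4 + 183)²) = 3 + 183*(1 + 183 + 187²) = 3 + 183*(1 + 183 + 34969) = 3 + 183*35153 = 3 + 6432999 = 6433002)
K = 13408 (K = 2*((-10120 + 3662) + 13162) = 2*(-6458 + 13162) = 2*6704 = 13408)
f(127)/U - 35181/K = -96/6433002 - 35181/13408 = -96*1/6433002 - 35181*1/13408 = -16/1072167 - 35181/13408 = -37720121755/14375615136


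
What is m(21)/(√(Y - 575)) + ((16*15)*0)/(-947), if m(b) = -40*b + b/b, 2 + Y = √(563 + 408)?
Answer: 839*I/√(577 - √971) ≈ 35.911*I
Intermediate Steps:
Y = -2 + √971 (Y = -2 + √(563 + 408) = -2 + √971 ≈ 29.161)
m(b) = 1 - 40*b (m(b) = -40*b + 1 = 1 - 40*b)
m(21)/(√(Y - 575)) + ((16*15)*0)/(-947) = (1 - 40*21)/(√((-2 + √971) - 575)) + ((16*15)*0)/(-947) = (1 - 840)/(√(-577 + √971)) + (240*0)*(-1/947) = -839/√(-577 + √971) + 0*(-1/947) = -839/√(-577 + √971) + 0 = -839/√(-577 + √971)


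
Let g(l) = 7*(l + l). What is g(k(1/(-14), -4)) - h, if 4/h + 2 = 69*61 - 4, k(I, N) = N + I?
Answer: -239575/4203 ≈ -57.001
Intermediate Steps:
k(I, N) = I + N
g(l) = 14*l (g(l) = 7*(2*l) = 14*l)
h = 4/4203 (h = 4/(-2 + (69*61 - 4)) = 4/(-2 + (4209 - 4)) = 4/(-2 + 4205) = 4/4203 ≈ 0.00095170)
g(k(1/(-14), -4)) - h = 14*(1/(-14) - 4) - 1*4/4203 = 14*(-1/14 - 4) - 4/4203 = 14*(-57/14) - 4/4203 = -57 - 4/4203 = -239575/4203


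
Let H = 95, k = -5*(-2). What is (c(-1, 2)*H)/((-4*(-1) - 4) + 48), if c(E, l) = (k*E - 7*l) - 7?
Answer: -2945/48 ≈ -61.354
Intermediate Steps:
k = 10
c(E, l) = -7 - 7*l + 10*E (c(E, l) = (10*E - 7*l) - 7 = (-7*l + 10*E) - 7 = -7 - 7*l + 10*E)
(c(-1, 2)*H)/((-4*(-1) - 4) + 48) = ((-7 - 7*2 + 10*(-1))*95)/((-4*(-1) - 4) + 48) = ((-7 - 14 - 10)*95)/((4 - 4) + 48) = (-31*95)/(0 + 48) = -2945/48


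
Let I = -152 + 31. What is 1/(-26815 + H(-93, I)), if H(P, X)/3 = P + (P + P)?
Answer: -1/27652 ≈ -3.6164e-5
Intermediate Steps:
I = -121
H(P, X) = 9*P (H(P, X) = 3*(P + (P + P)) = 3*(P + 2*P) = 3*(3*P) = 9*P)
1/(-26815 + H(-93, I)) = 1/(-26815 + 9*(-93)) = 1/(-26815 - 837) = 1/(-27652) = -1/27652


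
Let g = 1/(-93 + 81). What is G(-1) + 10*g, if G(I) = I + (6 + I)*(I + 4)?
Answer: 79/6 ≈ 13.167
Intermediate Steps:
g = -1/12 (g = 1/(-12) = -1/12 ≈ -0.083333)
G(I) = I + (4 + I)*(6 + I) (G(I) = I + (6 + I)*(4 + I) = I + (4 + I)*(6 + I))
G(-1) + 10*g = (24 + (-1)**2 + 11*(-1)) + 10*(-1/12) = (24 + 1 - 11) - 5/6 = 14 - 5/6 = 79/6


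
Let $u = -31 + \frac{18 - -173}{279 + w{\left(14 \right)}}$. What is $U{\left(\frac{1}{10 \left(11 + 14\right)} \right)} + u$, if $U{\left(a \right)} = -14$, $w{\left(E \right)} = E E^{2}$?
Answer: $- \frac{135844}{3023} \approx -44.937$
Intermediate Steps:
$w{\left(E \right)} = E^{3}$
$u = - \frac{93522}{3023}$ ($u = -31 + \frac{18 - -173}{279 + 14^{3}} = -31 + \frac{18 + 173}{279 + 2744} = -31 + \frac{191}{3023} = - \frac{93522}{3023} \approx -30.937$)
$U{\left(\frac{1}{10 \left(11 + 14\right)} \right)} + u = -14 - \frac{93522}{3023} = - \frac{135844}{3023}$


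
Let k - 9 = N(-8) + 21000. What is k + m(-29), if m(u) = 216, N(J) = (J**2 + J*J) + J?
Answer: 21345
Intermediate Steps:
N(J) = J + 2*J**2 (N(J) = (J**2 + J**2) + J = 2*J**2 + J = J + 2*J**2)
k = 21129 (k = 9 + (-8*(1 + 2*(-8)) + 21000) = 9 + (-8*(1 - 16) + 21000) = 9 + (-8*(-15) + 21000) = 9 + (120 + 21000) = 9 + 21120 = 21129)
k + m(-29) = 21129 + 216 = 21345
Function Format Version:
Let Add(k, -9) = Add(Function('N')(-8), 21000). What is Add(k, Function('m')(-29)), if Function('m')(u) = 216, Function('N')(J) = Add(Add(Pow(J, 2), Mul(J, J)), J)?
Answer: 21345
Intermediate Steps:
Function('N')(J) = Add(J, Mul(2, Pow(J, 2))) (Function('N')(J) = Add(Add(Pow(J, 2), Pow(J, 2)), J) = Add(Mul(2, Pow(J, 2)), J) = Add(J, Mul(2, Pow(J, 2))))
k = 21129 (k = Add(9, Add(Mul(-8, Add(1, Mul(2, -8))), 21000)) = Add(9, Add(Mul(-8, Add(1, -16)), 21000)) = Add(9, Add(Mul(-8, -15), 21000)) = Add(9, Add(120, 21000)) = Add(9, 21120) = 21129)
Add(k, Function('m')(-29)) = Add(21129, 216) = 21345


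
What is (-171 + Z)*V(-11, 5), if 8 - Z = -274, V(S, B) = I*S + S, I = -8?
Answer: 8547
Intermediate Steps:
V(S, B) = -7*S (V(S, B) = -8*S + S = -7*S)
Z = 282 (Z = 8 - 1*(-274) = 8 + 274 = 282)
(-171 + Z)*V(-11, 5) = (-171 + 282)*(-7*(-11)) = 111*77 = 8547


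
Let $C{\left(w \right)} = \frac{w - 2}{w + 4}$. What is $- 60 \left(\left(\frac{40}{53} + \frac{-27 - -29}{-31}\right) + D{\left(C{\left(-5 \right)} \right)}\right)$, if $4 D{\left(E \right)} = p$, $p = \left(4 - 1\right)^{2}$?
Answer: $- \frac{289845}{1643} \approx -176.41$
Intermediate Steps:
$p = 9$ ($p = 3^{2} = 9$)
$C{\left(w \right)} = \frac{-2 + w}{4 + w}$
$D{\left(E \right)} = \frac{9}{4}$ ($D{\left(E \right)} = \frac{1}{4} \cdot 9 = \frac{9}{4}$)
$- 60 \left(\left(\frac{40}{53} + \frac{-27 - -29}{-31}\right) + D{\left(C{\left(-5 \right)} \right)}\right) = - 60 \left(\left(\frac{40}{53} + \frac{-27 - -29}{-31}\right) + \frac{9}{4}\right) = - 60 \left(\left(40 \cdot \frac{1}{53} + \left(-27 + 29\right) \left(- \frac{1}{31}\right)\right) + \frac{9}{4}\right) = - 60 \left(\left(\frac{40}{53} + 2 \left(- \frac{1}{31}\right)\right) + \frac{9}{4}\right) = - 60 \left(\left(\frac{40}{53} - \frac{2}{31}\right) + \frac{9}{4}\right) = - 60 \left(\frac{1134}{1643} + \frac{9}{4}\right) = \left(-60\right) \frac{19323}{6572} = - \frac{289845}{1643}$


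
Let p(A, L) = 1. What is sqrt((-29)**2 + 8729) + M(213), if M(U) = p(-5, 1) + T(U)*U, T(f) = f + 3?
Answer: 46009 + sqrt(9570) ≈ 46107.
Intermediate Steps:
T(f) = 3 + f
M(U) = 1 + U*(3 + U) (M(U) = 1 + (3 + U)*U = 1 + U*(3 + U))
sqrt((-29)**2 + 8729) + M(213) = sqrt((-29)**2 + 8729) + (1 + 213*(3 + 213)) = sqrt(841 + 8729) + (1 + 213*216) = sqrt(9570) + (1 + 46008) = sqrt(9570) + 46009 = 46009 + sqrt(9570)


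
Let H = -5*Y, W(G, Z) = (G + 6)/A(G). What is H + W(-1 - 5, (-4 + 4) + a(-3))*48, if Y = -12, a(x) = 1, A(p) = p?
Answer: 60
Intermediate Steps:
W(G, Z) = (6 + G)/G (W(G, Z) = (G + 6)/G = (6 + G)/G)
H = 60 (H = -5*(-12) = 60)
H + W(-1 - 5, (-4 + 4) + a(-3))*48 = 60 + ((6 + (-1 - 5))/(-1 - 5))*48 = 60 + ((6 - 6)/(-6))*48 = 60 - 1/6*0*48 = 60 + 0*48 = 60 + 0 = 60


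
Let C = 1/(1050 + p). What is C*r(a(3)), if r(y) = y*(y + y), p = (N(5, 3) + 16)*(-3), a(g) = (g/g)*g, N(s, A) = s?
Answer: 6/329 ≈ 0.018237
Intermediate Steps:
a(g) = g (a(g) = 1*g = g)
p = -63 (p = (5 + 16)*(-3) = 21*(-3) = -63)
r(y) = 2*y**2 (r(y) = y*(2*y) = 2*y**2)
C = 1/987 (C = 1/(1050 - 63) = 1/987 ≈ 0.0010132)
C*r(a(3)) = (2*3**2)/987 = (2*9)/987 = (1/987)*18 = 6/329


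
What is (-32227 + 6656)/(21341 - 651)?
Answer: -25571/20690 ≈ -1.2359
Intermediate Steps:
(-32227 + 6656)/(21341 - 651) = -25571/20690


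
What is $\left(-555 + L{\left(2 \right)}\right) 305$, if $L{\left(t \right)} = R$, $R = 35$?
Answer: $-158600$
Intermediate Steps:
$L{\left(t \right)} = 35$
$\left(-555 + L{\left(2 \right)}\right) 305 = \left(-555 + 35\right) 305 = \left(-520\right) 305 = -158600$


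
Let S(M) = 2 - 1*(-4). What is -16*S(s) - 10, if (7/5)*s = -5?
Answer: -106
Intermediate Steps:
s = -25/7 (s = (5/7)*(-5) = -25/7 ≈ -3.5714)
S(M) = 6 (S(M) = 2 + 4 = 6)
-16*S(s) - 10 = -16*6 - 10 = -96 - 10 = -106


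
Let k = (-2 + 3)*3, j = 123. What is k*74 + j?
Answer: 345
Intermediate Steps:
k = 3 (k = 1*3 = 3)
k*74 + j = 3*74 + 123 = 222 + 123 = 345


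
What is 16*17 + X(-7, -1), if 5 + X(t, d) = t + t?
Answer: 253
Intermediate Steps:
X(t, d) = -5 + 2*t (X(t, d) = -5 + (t + t) = -5 + 2*t)
16*17 + X(-7, -1) = 16*17 + (-5 + 2*(-7)) = 272 + (-5 - 14) = 272 - 19 = 253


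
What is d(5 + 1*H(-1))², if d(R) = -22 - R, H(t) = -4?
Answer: 529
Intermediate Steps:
d(5 + 1*H(-1))² = (-22 - (5 + 1*(-4)))² = (-22 - (5 - 4))² = (-22 - 1*1)² = (-22 - 1)² = (-23)² = 529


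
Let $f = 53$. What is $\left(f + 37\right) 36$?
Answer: $3240$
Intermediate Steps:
$\left(f + 37\right) 36 = \left(53 + 37\right) 36 = 90 \cdot 36 = 3240$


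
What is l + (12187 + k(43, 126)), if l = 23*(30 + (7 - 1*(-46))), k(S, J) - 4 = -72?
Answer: 14028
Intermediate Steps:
k(S, J) = -68 (k(S, J) = 4 - 72 = -68)
l = 1909 (l = 23*(30 + (7 + 46)) = 23*(30 + 53) = 23*83 = 1909)
l + (12187 + k(43, 126)) = 1909 + (12187 - 68) = 1909 + 12119 = 14028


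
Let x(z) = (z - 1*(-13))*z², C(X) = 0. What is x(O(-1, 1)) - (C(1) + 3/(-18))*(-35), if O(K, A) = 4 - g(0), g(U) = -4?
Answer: 8029/6 ≈ 1338.2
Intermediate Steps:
O(K, A) = 8 (O(K, A) = 4 - 1*(-4) = 4 + 4 = 8)
x(z) = z²*(13 + z) (x(z) = (z + 13)*z² = (13 + z)*z² = z²*(13 + z))
x(O(-1, 1)) - (C(1) + 3/(-18))*(-35) = 8²*(13 + 8) - (0 + 3/(-18))*(-35) = 64*21 - (0 + 3*(-1/18))*(-35) = 1344 - (0 - ⅙)*(-35) = 1344 - (-1)*(-35)/6 = 1344 - 1*35/6 = 1344 - 35/6 = 8029/6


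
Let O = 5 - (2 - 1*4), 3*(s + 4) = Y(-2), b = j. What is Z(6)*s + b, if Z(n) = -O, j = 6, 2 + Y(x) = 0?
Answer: 116/3 ≈ 38.667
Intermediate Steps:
Y(x) = -2 (Y(x) = -2 + 0 = -2)
b = 6
s = -14/3 (s = -4 + (⅓)*(-2) = -4 - ⅔ = -14/3 ≈ -4.6667)
O = 7 (O = 5 - (2 - 4) = 5 - 1*(-2) = 5 + 2 = 7)
Z(n) = -7 (Z(n) = -1*7 = -7)
Z(6)*s + b = -7*(-14/3) + 6 = 98/3 + 6 = 116/3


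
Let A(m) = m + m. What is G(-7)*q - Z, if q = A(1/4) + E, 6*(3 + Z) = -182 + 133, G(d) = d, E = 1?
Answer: ⅔ ≈ 0.66667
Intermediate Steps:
Z = -67/6 (Z = -3 + (-182 + 133)/6 = -3 + (⅙)*(-49) = -3 - 49/6 = -67/6 ≈ -11.167)
A(m) = 2*m
q = 3/2 (q = 2/4 + 1 = 2*(¼) + 1 = ½ + 1 = 3/2 ≈ 1.5000)
G(-7)*q - Z = -7*3/2 - 1*(-67/6) = -21/2 + 67/6 = ⅔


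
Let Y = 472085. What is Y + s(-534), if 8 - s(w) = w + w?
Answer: 473161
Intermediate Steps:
s(w) = 8 - 2*w (s(w) = 8 - (w + w) = 8 - 2*w)
Y + s(-534) = 472085 + (8 - 2*(-534)) = 472085 + (8 + 1068) = 472085 + 1076 = 473161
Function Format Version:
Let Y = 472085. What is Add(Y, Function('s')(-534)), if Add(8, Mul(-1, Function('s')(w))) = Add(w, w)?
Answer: 473161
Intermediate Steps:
Function('s')(w) = Add(8, Mul(-2, w)) (Function('s')(w) = Add(8, Mul(-1, Add(w, w))) = Add(8, Mul(-1, Mul(2, w))) = Add(8, Mul(-2, w)))
Add(Y, Function('s')(-534)) = Add(472085, Add(8, Mul(-2, -534))) = Add(472085, Add(8, 1068)) = Add(472085, 1076) = 473161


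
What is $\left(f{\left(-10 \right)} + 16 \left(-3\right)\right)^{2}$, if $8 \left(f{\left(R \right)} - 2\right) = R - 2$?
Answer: $\frac{9025}{4} \approx 2256.3$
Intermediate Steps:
$f{\left(R \right)} = \frac{7}{4} + \frac{R}{8}$ ($f{\left(R \right)} = 2 + \frac{R - 2}{8} = 2 + \frac{-2 + R}{8} = 2 + \left(- \frac{1}{4} + \frac{R}{8}\right) = \frac{7}{4} + \frac{R}{8}$)
$\left(f{\left(-10 \right)} + 16 \left(-3\right)\right)^{2} = \left(\left(\frac{7}{4} + \frac{1}{8} \left(-10\right)\right) + 16 \left(-3\right)\right)^{2} = \left(\left(\frac{7}{4} - \frac{5}{4}\right) - 48\right)^{2} = \left(\frac{1}{2} - 48\right)^{2} = \left(- \frac{95}{2}\right)^{2} = \frac{9025}{4}$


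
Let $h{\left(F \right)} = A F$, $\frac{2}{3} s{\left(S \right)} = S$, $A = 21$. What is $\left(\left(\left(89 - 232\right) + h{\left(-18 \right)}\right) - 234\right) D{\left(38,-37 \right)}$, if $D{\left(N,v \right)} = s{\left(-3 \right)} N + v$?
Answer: $157040$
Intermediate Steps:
$s{\left(S \right)} = \frac{3 S}{2}$
$D{\left(N,v \right)} = v - \frac{9 N}{2}$ ($D{\left(N,v \right)} = \frac{3}{2} \left(-3\right) N + v = - \frac{9 N}{2} + v = v - \frac{9 N}{2}$)
$h{\left(F \right)} = 21 F$
$\left(\left(\left(89 - 232\right) + h{\left(-18 \right)}\right) - 234\right) D{\left(38,-37 \right)} = \left(\left(\left(89 - 232\right) + 21 \left(-18\right)\right) - 234\right) \left(-37 - 171\right) = \left(\left(-143 - 378\right) - 234\right) \left(-37 - 171\right) = \left(-521 - 234\right) \left(-208\right) = \left(-755\right) \left(-208\right) = 157040$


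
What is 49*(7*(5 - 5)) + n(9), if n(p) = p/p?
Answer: 1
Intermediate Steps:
n(p) = 1
49*(7*(5 - 5)) + n(9) = 49*(7*(5 - 5)) + 1 = 49*(7*0) + 1 = 49*0 + 1 = 0 + 1 = 1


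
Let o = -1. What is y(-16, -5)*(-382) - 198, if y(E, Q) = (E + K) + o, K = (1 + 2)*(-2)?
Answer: 8588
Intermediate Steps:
K = -6 (K = 3*(-2) = -6)
y(E, Q) = -7 + E (y(E, Q) = (E - 6) - 1 = (-6 + E) - 1 = -7 + E)
y(-16, -5)*(-382) - 198 = (-7 - 16)*(-382) - 198 = -23*(-382) - 198 = 8786 - 198 = 8588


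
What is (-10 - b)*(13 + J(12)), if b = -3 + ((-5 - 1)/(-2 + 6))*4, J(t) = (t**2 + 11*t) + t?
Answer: -301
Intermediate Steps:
J(t) = t**2 + 12*t
b = -9 (b = -3 - 6/4*4 = -3 - 6*1/4*4 = -3 - 3/2*4 = -3 - 6 = -9)
(-10 - b)*(13 + J(12)) = (-10 - 1*(-9))*(13 + 12*(12 + 12)) = (-10 + 9)*(13 + 12*24) = -(13 + 288) = -1*301 = -301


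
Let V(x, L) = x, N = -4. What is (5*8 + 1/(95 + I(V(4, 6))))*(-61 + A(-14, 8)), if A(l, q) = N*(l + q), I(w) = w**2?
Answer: -4441/3 ≈ -1480.3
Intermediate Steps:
A(l, q) = -4*l - 4*q (A(l, q) = -4*(l + q) = -4*l - 4*q)
(5*8 + 1/(95 + I(V(4, 6))))*(-61 + A(-14, 8)) = (5*8 + 1/(95 + 4**2))*(-61 + (-4*(-14) - 4*8)) = (40 + 1/(95 + 16))*(-61 + (56 - 32)) = (40 + 1/111)*(-61 + 24) = (40 + 1/111)*(-37) = (4441/111)*(-37) = -4441/3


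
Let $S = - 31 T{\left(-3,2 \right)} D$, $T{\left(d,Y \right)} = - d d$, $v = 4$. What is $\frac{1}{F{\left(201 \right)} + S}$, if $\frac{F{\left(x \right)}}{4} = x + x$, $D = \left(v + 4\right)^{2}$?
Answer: $\frac{1}{19464} \approx 5.1377 \cdot 10^{-5}$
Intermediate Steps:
$T{\left(d,Y \right)} = - d^{2}$
$D = 64$ ($D = \left(4 + 4\right)^{2} = 8^{2} = 64$)
$F{\left(x \right)} = 8 x$ ($F{\left(x \right)} = 4 \left(x + x\right) = 4 \cdot 2 x = 8 x$)
$S = 17856$ ($S = - 31 \left(- \left(-3\right)^{2}\right) 64 = - 31 \left(\left(-1\right) 9\right) 64 = \left(-31\right) \left(-9\right) 64 = 279 \cdot 64 = 17856$)
$\frac{1}{F{\left(201 \right)} + S} = \frac{1}{8 \cdot 201 + 17856} = \frac{1}{1608 + 17856} = \frac{1}{19464}$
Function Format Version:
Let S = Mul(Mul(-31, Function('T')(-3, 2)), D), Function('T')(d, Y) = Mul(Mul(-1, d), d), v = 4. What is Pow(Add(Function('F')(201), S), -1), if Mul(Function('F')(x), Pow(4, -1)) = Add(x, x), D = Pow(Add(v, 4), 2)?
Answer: Rational(1, 19464) ≈ 5.1377e-5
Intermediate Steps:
Function('T')(d, Y) = Mul(-1, Pow(d, 2))
D = 64 (D = Pow(Add(4, 4), 2) = Pow(8, 2) = 64)
Function('F')(x) = Mul(8, x) (Function('F')(x) = Mul(4, Add(x, x)) = Mul(4, Mul(2, x)) = Mul(8, x))
S = 17856 (S = Mul(Mul(-31, Mul(-1, Pow(-3, 2))), 64) = Mul(Mul(-31, Mul(-1, 9)), 64) = Mul(Mul(-31, -9), 64) = Mul(279, 64) = 17856)
Pow(Add(Function('F')(201), S), -1) = Pow(Add(Mul(8, 201), 17856), -1) = Pow(Add(1608, 17856), -1) = Pow(19464, -1) = Rational(1, 19464)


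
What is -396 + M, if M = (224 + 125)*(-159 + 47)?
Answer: -39484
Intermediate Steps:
M = -39088 (M = 349*(-112) = -39088)
-396 + M = -396 - 39088 = -39484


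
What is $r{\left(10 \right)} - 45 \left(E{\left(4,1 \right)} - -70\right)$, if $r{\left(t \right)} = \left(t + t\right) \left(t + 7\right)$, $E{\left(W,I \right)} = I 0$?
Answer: $-2810$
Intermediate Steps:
$E{\left(W,I \right)} = 0$
$r{\left(t \right)} = 2 t \left(7 + t\right)$
$r{\left(10 \right)} - 45 \left(E{\left(4,1 \right)} - -70\right) = 2 \cdot 10 \left(7 + 10\right) - 45 \left(0 - -70\right) = 2 \cdot 10 \cdot 17 - 45 \left(0 + 70\right) = 340 - 3150 = -2810$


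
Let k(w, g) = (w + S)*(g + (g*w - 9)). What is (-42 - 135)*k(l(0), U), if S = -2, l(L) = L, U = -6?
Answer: -5310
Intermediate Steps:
k(w, g) = (-2 + w)*(-9 + g + g*w) (k(w, g) = (w - 2)*(g + (g*w - 9)) = (-2 + w)*(g + (-9 + g*w)) = (-2 + w)*(-9 + g + g*w))
(-42 - 135)*k(l(0), U) = (-42 - 135)*(18 - 9*0 - 2*(-6) - 6*0² - 1*(-6)*0) = -177*(18 + 0 + 12 - 6*0 + 0) = -177*(18 + 0 + 12 + 0 + 0) = -177*30 = -5310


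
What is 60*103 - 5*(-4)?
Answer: 6200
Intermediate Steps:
60*103 - 5*(-4) = 6180 + 20 = 6200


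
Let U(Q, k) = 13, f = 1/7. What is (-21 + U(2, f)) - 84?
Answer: -92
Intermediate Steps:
f = ⅐ ≈ 0.14286
(-21 + U(2, f)) - 84 = (-21 + 13) - 84 = -8 - 84 = -92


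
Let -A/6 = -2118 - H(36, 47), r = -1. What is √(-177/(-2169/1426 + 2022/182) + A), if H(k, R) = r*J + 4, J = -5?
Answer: 2*√548078430200974/414769 ≈ 112.89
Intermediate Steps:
H(k, R) = 9 (H(k, R) = -1*(-5) + 4 = 5 + 4 = 9)
A = 12762 (A = -6*(-2118 - 1*9) = -6*(-2118 - 9) = -6*(-2127) = 12762)
√(-177/(-2169/1426 + 2022/182) + A) = √(-177/(-2169/1426 + 2022/182) + 12762) = √(-177/(-2169*1/1426 + 2022*(1/182)) + 12762) = √(-177/(-2169/1426 + 1011/91) + 12762) = √(-177/1244307/129766 + 12762) = √(-177*129766/1244307 + 12762) = √(-7656194/414769 + 12762) = √(5285625784/414769) = 2*√548078430200974/414769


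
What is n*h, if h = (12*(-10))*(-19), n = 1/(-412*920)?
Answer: -57/9476 ≈ -0.0060152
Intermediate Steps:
n = -1/379040 (n = -1/412*1/920 = -1/379040 ≈ -2.6382e-6)
h = 2280 (h = -120*(-19) = 2280)
n*h = -1/379040*2280 = -57/9476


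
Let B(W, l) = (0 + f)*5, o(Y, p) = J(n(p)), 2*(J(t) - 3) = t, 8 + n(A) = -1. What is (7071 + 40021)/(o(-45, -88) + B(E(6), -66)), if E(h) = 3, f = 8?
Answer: 94184/77 ≈ 1223.2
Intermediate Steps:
n(A) = -9 (n(A) = -8 - 1 = -9)
J(t) = 3 + t/2
o(Y, p) = -3/2 (o(Y, p) = 3 + (½)*(-9) = 3 - 9/2 = -3/2)
B(W, l) = 40 (B(W, l) = (0 + 8)*5 = 8*5 = 40)
(7071 + 40021)/(o(-45, -88) + B(E(6), -66)) = (7071 + 40021)/(-3/2 + 40) = 47092/(77/2) = 47092*(2/77) = 94184/77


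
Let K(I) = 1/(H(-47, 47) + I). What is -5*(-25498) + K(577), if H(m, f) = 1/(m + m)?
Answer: 6914675224/54237 ≈ 1.2749e+5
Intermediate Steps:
H(m, f) = 1/(2*m)
K(I) = 1/(-1/94 + I) (K(I) = 1/((½)/(-47) + I) = 1/((½)*(-1/47) + I) = 1/(-1/94 + I))
-5*(-25498) + K(577) = -5*(-25498) + 94/(-1 + 94*577) = 127490 + 94/(-1 + 54238) = 127490 + 94/54237 = 6914675224/54237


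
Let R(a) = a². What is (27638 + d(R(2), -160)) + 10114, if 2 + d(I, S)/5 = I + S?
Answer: 36962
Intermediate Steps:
d(I, S) = -10 + 5*I + 5*S (d(I, S) = -10 + 5*(I + S) = -10 + (5*I + 5*S) = -10 + 5*I + 5*S)
(27638 + d(R(2), -160)) + 10114 = (27638 + (-10 + 5*2² + 5*(-160))) + 10114 = (27638 + (-10 + 5*4 - 800)) + 10114 = (27638 + (-10 + 20 - 800)) + 10114 = (27638 - 790) + 10114 = 26848 + 10114 = 36962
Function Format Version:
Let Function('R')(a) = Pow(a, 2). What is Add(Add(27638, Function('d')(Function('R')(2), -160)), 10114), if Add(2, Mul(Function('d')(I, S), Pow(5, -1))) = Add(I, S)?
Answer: 36962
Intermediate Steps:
Function('d')(I, S) = Add(-10, Mul(5, I), Mul(5, S)) (Function('d')(I, S) = Add(-10, Mul(5, Add(I, S))) = Add(-10, Add(Mul(5, I), Mul(5, S))) = Add(-10, Mul(5, I), Mul(5, S)))
Add(Add(27638, Function('d')(Function('R')(2), -160)), 10114) = Add(Add(27638, Add(-10, Mul(5, Pow(2, 2)), Mul(5, -160))), 10114) = Add(Add(27638, Add(-10, Mul(5, 4), -800)), 10114) = Add(Add(27638, Add(-10, 20, -800)), 10114) = Add(Add(27638, -790), 10114) = Add(26848, 10114) = 36962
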